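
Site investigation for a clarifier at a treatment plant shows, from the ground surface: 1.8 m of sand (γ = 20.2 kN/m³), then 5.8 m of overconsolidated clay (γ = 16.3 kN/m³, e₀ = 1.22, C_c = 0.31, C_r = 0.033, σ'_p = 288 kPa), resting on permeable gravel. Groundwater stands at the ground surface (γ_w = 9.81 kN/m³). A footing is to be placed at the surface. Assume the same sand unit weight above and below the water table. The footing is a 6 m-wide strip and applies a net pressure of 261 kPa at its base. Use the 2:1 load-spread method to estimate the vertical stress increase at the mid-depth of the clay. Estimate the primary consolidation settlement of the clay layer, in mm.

Mid-depth of clay below the ground surface: z = 1.8 + 5.8/2 = 4.7 m.
Total vertical stress at mid-clay: σ_v = 20.2×1.8 + 16.3×2.9 = 83.63 kPa.
Pore pressure: u = 9.81×(4.7 − 0) = 46.107 kPa.
Initial effective stress: σ'_0 = σ_v − u = 83.63 − 46.107 = 37.523 kPa.
Stress increase at mid-clay by the 2:1 spreading method:
Δσ = qB/(B+z) = 261×6/(6+4.7) = 146.36 kPa
Final effective stress: σ'_f = 37.523 + 146.36 = 183.88 kPa.
σ'_f = 183.88 ≤ σ'_p = 288 kPa, so the clay remains overconsolidated and only the recompression index applies:
S_c = C_r·H/(1+e₀)·log₁₀(σ'_f/σ'_0) = 0.033×5.8/2.22×log₁₀(183.88/37.523)
    = 0.086216 × 0.69024 = 0.05951 m

S_c ≈ 59.5 mm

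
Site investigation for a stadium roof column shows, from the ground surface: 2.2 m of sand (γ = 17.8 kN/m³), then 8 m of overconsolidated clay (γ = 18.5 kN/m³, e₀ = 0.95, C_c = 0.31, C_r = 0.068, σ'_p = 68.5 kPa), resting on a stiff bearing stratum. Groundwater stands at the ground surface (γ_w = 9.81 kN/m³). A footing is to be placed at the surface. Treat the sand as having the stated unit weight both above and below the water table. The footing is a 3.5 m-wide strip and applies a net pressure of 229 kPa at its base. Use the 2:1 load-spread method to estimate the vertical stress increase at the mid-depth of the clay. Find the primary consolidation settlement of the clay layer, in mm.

Mid-depth of clay below the ground surface: z = 2.2 + 8/2 = 6.2 m.
Total vertical stress at mid-clay: σ_v = 17.8×2.2 + 18.5×4 = 113.16 kPa.
Pore pressure: u = 9.81×(6.2 − 0) = 60.822 kPa.
Initial effective stress: σ'_0 = σ_v − u = 113.16 − 60.822 = 52.338 kPa.
Stress increase at mid-clay by the 2:1 spreading method:
Δσ = qB/(B+z) = 229×3.5/(3.5+6.2) = 82.629 kPa
Final effective stress: σ'_f = 52.338 + 82.629 = 134.97 kPa.
σ'_f = 134.97 > σ'_p = 68.5 kPa, so the stress path crosses the preconsolidation pressure — recompression up to σ'_p, then virgin compression beyond:
S_c = H/(1+e₀)·[C_r·log₁₀(σ'_p/σ'_0) + C_c·log₁₀(σ'_f/σ'_p)]
    = 8/1.95 × [0.068×log₁₀(68.5/52.338) + 0.31×log₁₀(134.97/68.5)]
    = 4.1026 × [0.0079474 + 0.091309] = 0.4072 m

S_c ≈ 407 mm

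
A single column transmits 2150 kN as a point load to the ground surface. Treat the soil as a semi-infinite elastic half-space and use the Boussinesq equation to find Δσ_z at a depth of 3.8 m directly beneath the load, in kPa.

Δσ_z ≈ 71.1 kPa

Boussinesq vertical stress below a point load on an elastic half-space:
Δσ_z = 3P/(2πz²) · [1 + (r/z)²]^(−5/2)
r/z = 0/3.8 = 0; [1+(r/z)²]^(−5/2) = 1.
Δσ_z = 3×2150/(2π×3.8²) × 1 = 71.091 × 1 = 71.09 kPa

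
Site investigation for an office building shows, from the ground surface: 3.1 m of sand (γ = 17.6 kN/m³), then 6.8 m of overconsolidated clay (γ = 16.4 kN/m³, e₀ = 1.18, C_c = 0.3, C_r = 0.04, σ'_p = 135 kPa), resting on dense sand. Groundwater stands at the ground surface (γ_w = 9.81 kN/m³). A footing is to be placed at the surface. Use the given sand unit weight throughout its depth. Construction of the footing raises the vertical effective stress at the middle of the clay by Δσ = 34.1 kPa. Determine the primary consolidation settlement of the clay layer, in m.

Mid-depth of clay below the ground surface: z = 3.1 + 6.8/2 = 6.5 m.
Total vertical stress at mid-clay: σ_v = 17.6×3.1 + 16.4×3.4 = 110.32 kPa.
Pore pressure: u = 9.81×(6.5 − 0) = 63.765 kPa.
Initial effective stress: σ'_0 = σ_v − u = 110.32 − 63.765 = 46.555 kPa.
Final effective stress: σ'_f = 46.555 + 34.1 = 80.655 kPa.
σ'_f = 80.655 ≤ σ'_p = 135 kPa, so the clay remains overconsolidated and only the recompression index applies:
S_c = C_r·H/(1+e₀)·log₁₀(σ'_f/σ'_0) = 0.04×6.8/2.18×log₁₀(80.655/46.555)
    = 0.12477 × 0.23866 = 0.02978 m

S_c ≈ 0.0298 m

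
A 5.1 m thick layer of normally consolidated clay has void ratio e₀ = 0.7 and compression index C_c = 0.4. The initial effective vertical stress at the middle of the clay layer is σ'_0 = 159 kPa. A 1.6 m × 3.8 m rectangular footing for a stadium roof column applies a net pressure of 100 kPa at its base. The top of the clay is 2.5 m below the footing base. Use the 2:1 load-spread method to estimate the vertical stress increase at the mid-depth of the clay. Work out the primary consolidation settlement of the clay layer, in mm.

S_c ≈ 32.8 mm

Mid-depth of clay below the footing base: z = 2.5 + 5.1/2 = 5.05 m.
Stress increase at mid-clay by the 2:1 spreading method:
Δσ = qBL/((B+z)(L+z)) = 100×1.6×3.8/((1.6+5.05)(3.8+5.05)) = 10.331 kPa
Final effective stress: σ'_f = σ'_0 + Δσ = 159 + 10.331 = 169.33 kPa.
Normally consolidated clay, so the full stress increment lies on the virgin compression line:
S_c = C_c·H/(1+e₀)·log₁₀(σ'_f/σ'_0) = 0.4×5.1/(1+0.7)×log₁₀(169.33/159)
    = 1.2 × 0.027337 = 0.0328 m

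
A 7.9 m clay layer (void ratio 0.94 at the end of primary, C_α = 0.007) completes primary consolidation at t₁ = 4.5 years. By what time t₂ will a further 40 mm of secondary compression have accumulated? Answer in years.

S_s = C_α·H/(1+e_p)·log₁₀(t₂/t₁) ⇒ log₁₀(t₂/t₁) = S_s·(1+e_p)/(C_α·H).
log₁₀(t₂/t₁) = 0.04 × (1+0.94) / (0.007×7.9) = 1.403
t₂ = t₁ × 10^1.403 = 4.5 × 25.31 = 113.9 years

t₂ ≈ 114 years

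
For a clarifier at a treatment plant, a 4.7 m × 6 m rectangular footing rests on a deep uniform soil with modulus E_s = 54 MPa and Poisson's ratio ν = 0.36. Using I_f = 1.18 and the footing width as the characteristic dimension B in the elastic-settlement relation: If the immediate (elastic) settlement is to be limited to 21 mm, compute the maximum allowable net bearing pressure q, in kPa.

E_s = 54 MPa = 54000 kPa.
S_e = q·B·(1−ν²)/E_s · I_f  ⇒  q = S_e·E_s / (B·(1−ν²)·I_f).
q = 0.021 × 54000 / (4.7 × 0.8704 × 1.18) = 234.9 kPa

q ≈ 235 kPa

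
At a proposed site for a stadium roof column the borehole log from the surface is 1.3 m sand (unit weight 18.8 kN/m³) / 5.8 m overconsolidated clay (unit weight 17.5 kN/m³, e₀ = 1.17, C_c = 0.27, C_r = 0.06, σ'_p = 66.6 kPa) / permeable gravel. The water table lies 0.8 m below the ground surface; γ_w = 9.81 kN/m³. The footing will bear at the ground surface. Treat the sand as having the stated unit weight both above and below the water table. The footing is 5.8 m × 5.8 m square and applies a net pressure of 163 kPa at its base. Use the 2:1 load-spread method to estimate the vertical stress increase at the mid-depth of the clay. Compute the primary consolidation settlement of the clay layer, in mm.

Mid-depth of clay below the ground surface: z = 1.3 + 5.8/2 = 4.2 m.
Total vertical stress at mid-clay: σ_v = 18.8×1.3 + 17.5×2.9 = 75.19 kPa.
Pore pressure: u = 9.81×(4.2 − 0.8) = 33.354 kPa.
Initial effective stress: σ'_0 = σ_v − u = 75.19 − 33.354 = 41.836 kPa.
Stress increase at mid-clay by the 2:1 spreading method:
Δσ = qBL/((B+z)(L+z)) = 163×5.8×5.8/((5.8+4.2)(5.8+4.2)) = 54.833 kPa
Final effective stress: σ'_f = 41.836 + 54.833 = 96.669 kPa.
σ'_f = 96.669 > σ'_p = 66.6 kPa, so the stress path crosses the preconsolidation pressure — recompression up to σ'_p, then virgin compression beyond:
S_c = H/(1+e₀)·[C_r·log₁₀(σ'_p/σ'_0) + C_c·log₁₀(σ'_f/σ'_p)]
    = 5.8/2.17 × [0.06×log₁₀(66.6/41.836) + 0.27×log₁₀(96.669/66.6)]
    = 2.6728 × [0.012115 + 0.04369] = 0.1492 m

S_c ≈ 149 mm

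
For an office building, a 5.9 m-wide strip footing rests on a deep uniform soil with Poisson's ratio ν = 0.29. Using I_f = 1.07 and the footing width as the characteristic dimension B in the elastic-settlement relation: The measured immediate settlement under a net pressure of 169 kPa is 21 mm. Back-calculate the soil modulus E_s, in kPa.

E_s ≈ 46500 kPa

S_e = q·B·(1−ν²)/E_s · I_f  ⇒  E_s = q·B·(1−ν²)·I_f / S_e.
E_s = 169 × 5.9 × 0.9159 × 1.07 / 0.021 = 46530 kPa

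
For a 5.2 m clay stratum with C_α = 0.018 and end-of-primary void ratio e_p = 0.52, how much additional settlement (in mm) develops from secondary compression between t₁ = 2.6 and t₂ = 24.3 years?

Secondary compression: S_s = C_α·H/(1+e_p)·log₁₀(t₂/t₁)
S_s = 0.018×5.2/(1+0.52)×log₁₀(24.3/2.6)
    = 0.06158 × 0.9706 = 0.05977 m

S_s ≈ 59.8 mm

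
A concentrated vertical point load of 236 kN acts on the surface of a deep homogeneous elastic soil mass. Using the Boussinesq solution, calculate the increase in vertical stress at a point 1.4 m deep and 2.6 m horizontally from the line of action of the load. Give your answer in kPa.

Boussinesq vertical stress below a point load on an elastic half-space:
Δσ_z = 3P/(2πz²) · [1 + (r/z)²]^(−5/2)
r/z = 2.6/1.4 = 1.8571; [1+(r/z)²]^(−5/2) = 0.023952.
Δσ_z = 3×236/(2π×1.4²) × 0.023952 = 57.491 × 0.023952 = 1.377 kPa

Δσ_z ≈ 1.38 kPa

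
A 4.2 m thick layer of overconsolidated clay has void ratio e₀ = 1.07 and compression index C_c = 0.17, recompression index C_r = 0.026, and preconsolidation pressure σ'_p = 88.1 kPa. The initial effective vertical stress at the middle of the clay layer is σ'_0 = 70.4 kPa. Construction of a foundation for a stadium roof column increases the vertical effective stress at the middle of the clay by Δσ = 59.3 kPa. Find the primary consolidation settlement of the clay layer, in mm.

S_c ≈ 63.1 mm

Final effective stress: σ'_f = 70.4 + 59.3 = 129.7 kPa.
σ'_f = 129.7 > σ'_p = 88.1 kPa, so the stress path crosses the preconsolidation pressure — recompression up to σ'_p, then virgin compression beyond:
S_c = H/(1+e₀)·[C_r·log₁₀(σ'_p/σ'_0) + C_c·log₁₀(σ'_f/σ'_p)]
    = 4.2/2.07 × [0.026×log₁₀(88.1/70.4) + 0.17×log₁₀(129.7/88.1)]
    = 2.029 × [0.0025325 + 0.028554] = 0.06307 m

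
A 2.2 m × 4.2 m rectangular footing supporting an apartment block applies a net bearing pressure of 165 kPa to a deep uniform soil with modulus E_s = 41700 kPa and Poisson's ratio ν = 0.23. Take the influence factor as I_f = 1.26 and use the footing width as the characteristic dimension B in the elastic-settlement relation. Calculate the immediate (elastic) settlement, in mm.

Immediate (elastic) settlement: S_e = q·B·(1−ν²)/E_s · I_f.
S_e = 165 × 2.2 × (1 − 0.23²) / 41700 × 1.26
    = 165 × 2.2 × 0.9471 / 41700 × 1.26
    = 0.01039 m = 10.39 mm

S_e ≈ 10.4 mm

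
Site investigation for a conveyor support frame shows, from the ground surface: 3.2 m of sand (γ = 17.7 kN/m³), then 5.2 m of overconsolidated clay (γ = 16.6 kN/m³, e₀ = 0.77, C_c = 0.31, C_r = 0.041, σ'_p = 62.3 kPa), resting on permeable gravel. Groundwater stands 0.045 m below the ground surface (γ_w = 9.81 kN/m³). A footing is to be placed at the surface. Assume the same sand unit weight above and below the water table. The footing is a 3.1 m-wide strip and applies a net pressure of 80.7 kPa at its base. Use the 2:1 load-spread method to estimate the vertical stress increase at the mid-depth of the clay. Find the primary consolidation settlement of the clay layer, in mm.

Mid-depth of clay below the ground surface: z = 3.2 + 5.2/2 = 5.8 m.
Total vertical stress at mid-clay: σ_v = 17.7×3.2 + 16.6×2.6 = 99.8 kPa.
Pore pressure: u = 9.81×(5.8 − 0.045) = 56.457 kPa.
Initial effective stress: σ'_0 = σ_v − u = 99.8 − 56.457 = 43.343 kPa.
Stress increase at mid-clay by the 2:1 spreading method:
Δσ = qB/(B+z) = 80.7×3.1/(3.1+5.8) = 28.109 kPa
Final effective stress: σ'_f = 43.343 + 28.109 = 71.452 kPa.
σ'_f = 71.452 > σ'_p = 62.3 kPa, so the stress path crosses the preconsolidation pressure — recompression up to σ'_p, then virgin compression beyond:
S_c = H/(1+e₀)·[C_r·log₁₀(σ'_p/σ'_0) + C_c·log₁₀(σ'_f/σ'_p)]
    = 5.2/1.77 × [0.041×log₁₀(62.3/43.343) + 0.31×log₁₀(71.452/62.3)]
    = 2.9379 × [0.0064603 + 0.018453] = 0.07319 m

S_c ≈ 73.2 mm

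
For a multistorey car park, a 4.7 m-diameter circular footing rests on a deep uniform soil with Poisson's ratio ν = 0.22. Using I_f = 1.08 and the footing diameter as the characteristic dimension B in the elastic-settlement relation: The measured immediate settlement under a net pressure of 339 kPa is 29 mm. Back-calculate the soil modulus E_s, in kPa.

E_s ≈ 56500 kPa

S_e = q·B·(1−ν²)/E_s · I_f  ⇒  E_s = q·B·(1−ν²)·I_f / S_e.
E_s = 339 × 4.7 × 0.9516 × 1.08 / 0.029 = 56460 kPa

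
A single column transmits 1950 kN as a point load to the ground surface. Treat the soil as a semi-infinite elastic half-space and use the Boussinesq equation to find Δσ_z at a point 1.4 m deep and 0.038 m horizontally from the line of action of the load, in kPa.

Boussinesq vertical stress below a point load on an elastic half-space:
Δσ_z = 3P/(2πz²) · [1 + (r/z)²]^(−5/2)
r/z = 0.038/1.4 = 0.027143; [1+(r/z)²]^(−5/2) = 0.99816.
Δσ_z = 3×1950/(2π×1.4²) × 0.99816 = 475.03 × 0.99816 = 474.2 kPa

Δσ_z ≈ 474 kPa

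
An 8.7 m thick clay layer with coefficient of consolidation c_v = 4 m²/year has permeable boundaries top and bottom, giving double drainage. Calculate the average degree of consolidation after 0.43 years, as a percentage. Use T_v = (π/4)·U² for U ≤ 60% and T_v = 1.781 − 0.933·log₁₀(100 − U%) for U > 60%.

U ≈ 34 %

Drainage path length: H_d = H/2 = 4.35 m (double drainage).
T_v = c_v·t/H_d² = 4×0.43/4.35² = 0.090897.
T_v = 0.090897 corresponds to the U ≤ 60% branch:
U = √(4T_v/π) = 0.3402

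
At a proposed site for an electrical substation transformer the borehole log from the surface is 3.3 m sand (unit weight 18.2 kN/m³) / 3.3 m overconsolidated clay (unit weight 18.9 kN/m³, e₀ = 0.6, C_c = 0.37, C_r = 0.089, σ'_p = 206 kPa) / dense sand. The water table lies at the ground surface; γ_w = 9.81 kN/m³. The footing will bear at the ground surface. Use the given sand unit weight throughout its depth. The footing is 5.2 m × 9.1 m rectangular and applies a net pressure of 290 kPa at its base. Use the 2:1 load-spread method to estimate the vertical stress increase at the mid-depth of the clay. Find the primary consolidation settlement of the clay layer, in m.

Mid-depth of clay below the ground surface: z = 3.3 + 3.3/2 = 4.95 m.
Total vertical stress at mid-clay: σ_v = 18.2×3.3 + 18.9×1.65 = 91.245 kPa.
Pore pressure: u = 9.81×(4.95 − 0) = 48.56 kPa.
Initial effective stress: σ'_0 = σ_v − u = 91.245 − 48.56 = 42.685 kPa.
Stress increase at mid-clay by the 2:1 spreading method:
Δσ = qBL/((B+z)(L+z)) = 290×5.2×9.1/((5.2+4.95)(9.1+4.95)) = 96.228 kPa
Final effective stress: σ'_f = 42.685 + 96.228 = 138.91 kPa.
σ'_f = 138.91 ≤ σ'_p = 206 kPa, so the clay remains overconsolidated and only the recompression index applies:
S_c = C_r·H/(1+e₀)·log₁₀(σ'_f/σ'_0) = 0.089×3.3/1.6×log₁₀(138.91/42.685)
    = 0.18356 × 0.51246 = 0.09407 m

S_c ≈ 0.0941 m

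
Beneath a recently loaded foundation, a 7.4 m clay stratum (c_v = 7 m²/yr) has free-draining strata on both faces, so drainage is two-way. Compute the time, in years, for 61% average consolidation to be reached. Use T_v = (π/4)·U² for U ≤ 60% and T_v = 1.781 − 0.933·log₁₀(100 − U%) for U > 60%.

Drainage path length: H_d = H/2 = 3.7 m (double drainage).
U > 60%: T_v = 1.781 − 0.933·log₁₀(100 − 61) = 0.29654.
t = T_v·H_d²/c_v = 0.29654×3.7²/7 = 0.5799 years.

t ≈ 0.58 years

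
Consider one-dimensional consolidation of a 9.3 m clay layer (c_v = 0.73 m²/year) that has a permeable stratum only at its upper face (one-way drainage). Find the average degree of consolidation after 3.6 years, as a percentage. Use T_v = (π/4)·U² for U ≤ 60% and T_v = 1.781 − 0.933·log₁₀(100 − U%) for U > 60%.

U ≈ 19.7 %

Drainage path length: H_d = H = 9.3 m (single drainage).
T_v = c_v·t/H_d² = 0.73×3.6/9.3² = 0.030385.
T_v = 0.030385 corresponds to the U ≤ 60% branch:
U = √(4T_v/π) = 0.1967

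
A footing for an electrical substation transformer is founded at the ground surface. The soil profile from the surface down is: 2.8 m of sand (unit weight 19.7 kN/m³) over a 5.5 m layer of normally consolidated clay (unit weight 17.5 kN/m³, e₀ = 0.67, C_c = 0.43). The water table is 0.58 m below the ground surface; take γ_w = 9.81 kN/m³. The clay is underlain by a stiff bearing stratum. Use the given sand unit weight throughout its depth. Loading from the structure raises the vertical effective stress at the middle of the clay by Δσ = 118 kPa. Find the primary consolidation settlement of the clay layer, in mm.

Mid-depth of clay below the ground surface: z = 2.8 + 5.5/2 = 5.55 m.
Total vertical stress at mid-clay: σ_v = 19.7×2.8 + 17.5×2.75 = 103.28 kPa.
Pore pressure: u = 9.81×(5.55 − 0.58) = 48.756 kPa.
Initial effective stress: σ'_0 = σ_v − u = 103.28 − 48.756 = 54.524 kPa.
Final effective stress: σ'_f = σ'_0 + Δσ = 54.524 + 118 = 172.52 kPa.
Normally consolidated clay, so the full stress increment lies on the virgin compression line:
S_c = C_c·H/(1+e₀)·log₁₀(σ'_f/σ'_0) = 0.43×5.5/(1+0.67)×log₁₀(172.52/54.524)
    = 1.4162 × 0.50025 = 0.7085 m

S_c ≈ 708 mm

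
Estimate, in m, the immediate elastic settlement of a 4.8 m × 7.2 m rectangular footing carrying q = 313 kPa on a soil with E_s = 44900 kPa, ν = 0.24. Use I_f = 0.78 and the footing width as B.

S_e ≈ 0.0246 m

Immediate (elastic) settlement: S_e = q·B·(1−ν²)/E_s · I_f.
S_e = 313 × 4.8 × (1 − 0.24²) / 44900 × 0.78
    = 313 × 4.8 × 0.9424 / 44900 × 0.78
    = 0.0246 m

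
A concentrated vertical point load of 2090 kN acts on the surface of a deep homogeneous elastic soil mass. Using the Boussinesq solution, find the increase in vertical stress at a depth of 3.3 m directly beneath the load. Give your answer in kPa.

Δσ_z ≈ 91.6 kPa

Boussinesq vertical stress below a point load on an elastic half-space:
Δσ_z = 3P/(2πz²) · [1 + (r/z)²]^(−5/2)
r/z = 0/3.3 = 0; [1+(r/z)²]^(−5/2) = 1.
Δσ_z = 3×2090/(2π×3.3²) × 1 = 91.635 × 1 = 91.64 kPa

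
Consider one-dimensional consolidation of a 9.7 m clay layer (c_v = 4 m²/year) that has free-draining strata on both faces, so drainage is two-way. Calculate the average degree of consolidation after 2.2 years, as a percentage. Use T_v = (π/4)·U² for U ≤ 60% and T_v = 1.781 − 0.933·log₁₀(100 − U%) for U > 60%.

Drainage path length: H_d = H/2 = 4.85 m (double drainage).
T_v = c_v·t/H_d² = 4×2.2/4.85² = 0.37411.
T_v = 0.37411 corresponds to the U > 60% branch:
U = 1 − 10^((1.781 − T_v)/0.933)/100 = 0.678

U ≈ 67.8 %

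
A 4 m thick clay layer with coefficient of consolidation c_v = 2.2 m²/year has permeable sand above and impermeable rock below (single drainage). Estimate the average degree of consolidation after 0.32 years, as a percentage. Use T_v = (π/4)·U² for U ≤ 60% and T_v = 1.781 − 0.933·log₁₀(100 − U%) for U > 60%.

U ≈ 23.7 %

Drainage path length: H_d = H = 4 m (single drainage).
T_v = c_v·t/H_d² = 2.2×0.32/4² = 0.044.
T_v = 0.044 corresponds to the U ≤ 60% branch:
U = √(4T_v/π) = 0.2367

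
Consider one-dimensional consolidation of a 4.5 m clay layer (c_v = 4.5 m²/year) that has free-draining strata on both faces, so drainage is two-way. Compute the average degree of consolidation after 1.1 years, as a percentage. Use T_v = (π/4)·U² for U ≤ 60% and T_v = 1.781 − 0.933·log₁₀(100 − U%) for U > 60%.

U ≈ 92.7 %

Drainage path length: H_d = H/2 = 2.25 m (double drainage).
T_v = c_v·t/H_d² = 4.5×1.1/2.25² = 0.97778.
T_v = 0.97778 corresponds to the U > 60% branch:
U = 1 − 10^((1.781 − T_v)/0.933)/100 = 0.9274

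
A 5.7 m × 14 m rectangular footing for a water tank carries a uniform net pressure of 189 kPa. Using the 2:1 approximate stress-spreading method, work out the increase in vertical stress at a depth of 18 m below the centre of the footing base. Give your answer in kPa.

By the 2:1 method the load spreads at 1 horizontal : 2 vertical, so at depth z the loaded area has grown by z in each plan dimension:
Δσ = qBL/((B+z)(L+z)) = 189×5.7×14/((5.7+18)(14+18)) = 19.887 kPa

Δσ_z ≈ 19.9 kPa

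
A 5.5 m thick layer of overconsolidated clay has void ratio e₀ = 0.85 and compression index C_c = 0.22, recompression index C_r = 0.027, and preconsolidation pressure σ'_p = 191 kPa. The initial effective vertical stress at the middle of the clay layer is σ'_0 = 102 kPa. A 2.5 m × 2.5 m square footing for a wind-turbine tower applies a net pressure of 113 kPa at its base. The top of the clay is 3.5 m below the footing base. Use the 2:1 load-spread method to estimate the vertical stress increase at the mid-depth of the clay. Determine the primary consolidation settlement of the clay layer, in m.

S_c ≈ 0.00302 m

Mid-depth of clay below the footing base: z = 3.5 + 5.5/2 = 6.25 m.
Stress increase at mid-clay by the 2:1 spreading method:
Δσ = qBL/((B+z)(L+z)) = 113×2.5×2.5/((2.5+6.25)(2.5+6.25)) = 9.2245 kPa
Final effective stress: σ'_f = 102 + 9.2245 = 111.22 kPa.
σ'_f = 111.22 ≤ σ'_p = 191 kPa, so the clay remains overconsolidated and only the recompression index applies:
S_c = C_r·H/(1+e₀)·log₁₀(σ'_f/σ'_0) = 0.027×5.5/1.85×log₁₀(111.22/102)
    = 0.080271 × 0.037583 = 0.003017 m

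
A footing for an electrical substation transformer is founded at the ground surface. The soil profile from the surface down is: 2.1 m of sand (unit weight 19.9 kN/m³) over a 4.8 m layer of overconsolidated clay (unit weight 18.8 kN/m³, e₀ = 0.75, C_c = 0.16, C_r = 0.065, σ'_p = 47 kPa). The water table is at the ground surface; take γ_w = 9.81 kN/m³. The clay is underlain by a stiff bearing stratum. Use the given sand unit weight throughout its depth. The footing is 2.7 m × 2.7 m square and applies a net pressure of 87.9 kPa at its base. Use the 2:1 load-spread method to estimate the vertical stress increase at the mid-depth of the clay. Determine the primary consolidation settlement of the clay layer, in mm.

Mid-depth of clay below the ground surface: z = 2.1 + 4.8/2 = 4.5 m.
Total vertical stress at mid-clay: σ_v = 19.9×2.1 + 18.8×2.4 = 86.91 kPa.
Pore pressure: u = 9.81×(4.5 − 0) = 44.145 kPa.
Initial effective stress: σ'_0 = σ_v − u = 86.91 − 44.145 = 42.765 kPa.
Stress increase at mid-clay by the 2:1 spreading method:
Δσ = qBL/((B+z)(L+z)) = 87.9×2.7×2.7/((2.7+4.5)(2.7+4.5)) = 12.361 kPa
Final effective stress: σ'_f = 42.765 + 12.361 = 55.126 kPa.
σ'_f = 55.126 > σ'_p = 47 kPa, so the stress path crosses the preconsolidation pressure — recompression up to σ'_p, then virgin compression beyond:
S_c = H/(1+e₀)·[C_r·log₁₀(σ'_p/σ'_0) + C_c·log₁₀(σ'_f/σ'_p)]
    = 4.8/1.75 × [0.065×log₁₀(47/42.765) + 0.16×log₁₀(55.126/47)]
    = 2.7429 × [0.0026656 + 0.011081] = 0.03771 m

S_c ≈ 37.7 mm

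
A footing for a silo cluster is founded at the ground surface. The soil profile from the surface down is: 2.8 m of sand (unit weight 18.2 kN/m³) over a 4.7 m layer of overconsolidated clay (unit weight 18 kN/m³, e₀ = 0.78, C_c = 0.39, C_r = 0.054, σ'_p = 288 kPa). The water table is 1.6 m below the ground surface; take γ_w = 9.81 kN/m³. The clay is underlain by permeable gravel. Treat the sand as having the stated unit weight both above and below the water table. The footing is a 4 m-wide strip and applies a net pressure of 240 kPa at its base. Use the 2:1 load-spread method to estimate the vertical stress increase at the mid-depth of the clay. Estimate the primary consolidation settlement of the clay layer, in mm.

S_c ≈ 63.7 mm

Mid-depth of clay below the ground surface: z = 2.8 + 4.7/2 = 5.15 m.
Total vertical stress at mid-clay: σ_v = 18.2×2.8 + 18×2.35 = 93.26 kPa.
Pore pressure: u = 9.81×(5.15 − 1.6) = 34.825 kPa.
Initial effective stress: σ'_0 = σ_v − u = 93.26 − 34.825 = 58.435 kPa.
Stress increase at mid-clay by the 2:1 spreading method:
Δσ = qB/(B+z) = 240×4/(4+5.15) = 104.92 kPa
Final effective stress: σ'_f = 58.435 + 104.92 = 163.36 kPa.
σ'_f = 163.36 ≤ σ'_p = 288 kPa, so the clay remains overconsolidated and only the recompression index applies:
S_c = C_r·H/(1+e₀)·log₁₀(σ'_f/σ'_0) = 0.054×4.7/1.78×log₁₀(163.36/58.435)
    = 0.14258 × 0.44647 = 0.06366 m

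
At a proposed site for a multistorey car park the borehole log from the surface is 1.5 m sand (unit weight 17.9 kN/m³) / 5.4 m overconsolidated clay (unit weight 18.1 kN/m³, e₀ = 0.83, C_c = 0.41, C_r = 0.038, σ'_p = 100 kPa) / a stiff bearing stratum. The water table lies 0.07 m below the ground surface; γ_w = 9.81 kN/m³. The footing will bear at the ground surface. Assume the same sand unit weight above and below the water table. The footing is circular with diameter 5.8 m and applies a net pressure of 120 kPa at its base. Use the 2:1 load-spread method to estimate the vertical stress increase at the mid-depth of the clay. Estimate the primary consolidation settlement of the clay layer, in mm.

Mid-depth of clay below the ground surface: z = 1.5 + 5.4/2 = 4.2 m.
Total vertical stress at mid-clay: σ_v = 17.9×1.5 + 18.1×2.7 = 75.72 kPa.
Pore pressure: u = 9.81×(4.2 − 0.07) = 40.515 kPa.
Initial effective stress: σ'_0 = σ_v − u = 75.72 − 40.515 = 35.205 kPa.
Stress increase at mid-clay by the 2:1 spreading method:
Δσ ≈ qD²/(D+z)² = 120×5.8²/(5.8+4.2)² = 40.368 kPa
Final effective stress: σ'_f = 35.205 + 40.368 = 75.573 kPa.
σ'_f = 75.573 ≤ σ'_p = 100 kPa, so the clay remains overconsolidated and only the recompression index applies:
S_c = C_r·H/(1+e₀)·log₁₀(σ'_f/σ'_0) = 0.038×5.4/1.83×log₁₀(75.573/35.205)
    = 0.11213 × 0.33176 = 0.0372 m

S_c ≈ 37.2 mm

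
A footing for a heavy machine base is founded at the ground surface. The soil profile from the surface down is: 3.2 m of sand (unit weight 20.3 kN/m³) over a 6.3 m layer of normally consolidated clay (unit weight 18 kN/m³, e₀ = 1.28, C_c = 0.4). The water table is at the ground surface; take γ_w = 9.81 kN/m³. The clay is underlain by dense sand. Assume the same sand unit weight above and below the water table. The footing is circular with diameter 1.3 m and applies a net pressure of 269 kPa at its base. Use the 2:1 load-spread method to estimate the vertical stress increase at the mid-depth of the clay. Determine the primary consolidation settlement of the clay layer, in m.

Mid-depth of clay below the ground surface: z = 3.2 + 6.3/2 = 6.35 m.
Total vertical stress at mid-clay: σ_v = 20.3×3.2 + 18×3.15 = 121.66 kPa.
Pore pressure: u = 9.81×(6.35 − 0) = 62.294 kPa.
Initial effective stress: σ'_0 = σ_v − u = 121.66 − 62.294 = 59.366 kPa.
Stress increase at mid-clay by the 2:1 spreading method:
Δσ ≈ qD²/(D+z)² = 269×1.3²/(1.3+6.35)² = 7.7681 kPa
Final effective stress: σ'_f = σ'_0 + Δσ = 59.366 + 7.7681 = 67.134 kPa.
Normally consolidated clay, so the full stress increment lies on the virgin compression line:
S_c = C_c·H/(1+e₀)·log₁₀(σ'_f/σ'_0) = 0.4×6.3/(1+1.28)×log₁₀(67.134/59.366)
    = 1.1053 × 0.053405 = 0.05903 m

S_c ≈ 0.059 m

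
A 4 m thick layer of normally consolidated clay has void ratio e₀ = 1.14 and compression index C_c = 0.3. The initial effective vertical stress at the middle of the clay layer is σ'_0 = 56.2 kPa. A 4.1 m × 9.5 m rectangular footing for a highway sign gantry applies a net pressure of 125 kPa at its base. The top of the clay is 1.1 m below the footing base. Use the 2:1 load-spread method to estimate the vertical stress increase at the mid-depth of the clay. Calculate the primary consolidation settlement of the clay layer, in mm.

S_c ≈ 163 mm

Mid-depth of clay below the footing base: z = 1.1 + 4/2 = 3.1 m.
Stress increase at mid-clay by the 2:1 spreading method:
Δσ = qBL/((B+z)(L+z)) = 125×4.1×9.5/((4.1+3.1)(9.5+3.1)) = 53.668 kPa
Final effective stress: σ'_f = σ'_0 + Δσ = 56.2 + 53.668 = 109.87 kPa.
Normally consolidated clay, so the full stress increment lies on the virgin compression line:
S_c = C_c·H/(1+e₀)·log₁₀(σ'_f/σ'_0) = 0.3×4/(1+1.14)×log₁₀(109.87/56.2)
    = 0.56075 × 0.29114 = 0.1633 m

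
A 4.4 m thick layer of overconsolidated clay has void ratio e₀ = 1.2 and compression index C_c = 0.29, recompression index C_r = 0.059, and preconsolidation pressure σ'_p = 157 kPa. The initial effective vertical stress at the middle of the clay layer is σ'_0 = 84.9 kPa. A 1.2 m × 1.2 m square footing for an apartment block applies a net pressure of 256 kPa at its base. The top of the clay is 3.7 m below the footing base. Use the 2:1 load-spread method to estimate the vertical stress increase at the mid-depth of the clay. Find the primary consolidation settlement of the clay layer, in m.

S_c ≈ 0.00423 m

Mid-depth of clay below the footing base: z = 3.7 + 4.4/2 = 5.9 m.
Stress increase at mid-clay by the 2:1 spreading method:
Δσ = qBL/((B+z)(L+z)) = 256×1.2×1.2/((1.2+5.9)(1.2+5.9)) = 7.3128 kPa
Final effective stress: σ'_f = 84.9 + 7.3128 = 92.213 kPa.
σ'_f = 92.213 ≤ σ'_p = 157 kPa, so the clay remains overconsolidated and only the recompression index applies:
S_c = C_r·H/(1+e₀)·log₁₀(σ'_f/σ'_0) = 0.059×4.4/2.2×log₁₀(92.213/84.9)
    = 0.118 × 0.035884 = 0.004234 m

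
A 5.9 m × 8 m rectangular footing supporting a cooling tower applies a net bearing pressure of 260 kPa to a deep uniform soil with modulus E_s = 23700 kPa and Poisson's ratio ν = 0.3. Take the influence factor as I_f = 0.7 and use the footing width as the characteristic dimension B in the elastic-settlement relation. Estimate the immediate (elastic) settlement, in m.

S_e ≈ 0.0412 m

Immediate (elastic) settlement: S_e = q·B·(1−ν²)/E_s · I_f.
S_e = 260 × 5.9 × (1 − 0.3²) / 23700 × 0.7
    = 260 × 5.9 × 0.91 / 23700 × 0.7
    = 0.04123 m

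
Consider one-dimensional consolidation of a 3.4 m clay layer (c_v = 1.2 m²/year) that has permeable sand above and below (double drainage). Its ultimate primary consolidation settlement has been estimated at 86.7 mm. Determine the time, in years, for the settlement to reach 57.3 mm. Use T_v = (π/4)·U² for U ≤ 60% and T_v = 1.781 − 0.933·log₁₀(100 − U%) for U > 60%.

t ≈ 0.851 years

Drainage path length: H_d = H/2 = 1.7 m (double drainage).
U = S(t)/S_ult = 57.3/86.7 = 0.6609.
U > 60%: T_v = 1.781 − 0.933·log₁₀(100 − 66.09) = 0.3532.
t = T_v·H_d²/c_v = 0.3532×1.7²/1.2 = 0.8506 years.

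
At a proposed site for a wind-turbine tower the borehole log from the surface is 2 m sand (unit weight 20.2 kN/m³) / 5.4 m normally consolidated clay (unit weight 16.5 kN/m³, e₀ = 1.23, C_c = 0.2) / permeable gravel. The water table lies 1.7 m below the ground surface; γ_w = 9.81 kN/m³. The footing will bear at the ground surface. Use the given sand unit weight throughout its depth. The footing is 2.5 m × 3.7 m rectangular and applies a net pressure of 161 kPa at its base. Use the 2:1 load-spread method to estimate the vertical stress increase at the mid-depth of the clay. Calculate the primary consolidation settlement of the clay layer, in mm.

Mid-depth of clay below the ground surface: z = 2 + 5.4/2 = 4.7 m.
Total vertical stress at mid-clay: σ_v = 20.2×2 + 16.5×2.7 = 84.95 kPa.
Pore pressure: u = 9.81×(4.7 − 1.7) = 29.43 kPa.
Initial effective stress: σ'_0 = σ_v − u = 84.95 − 29.43 = 55.52 kPa.
Stress increase at mid-clay by the 2:1 spreading method:
Δσ = qBL/((B+z)(L+z)) = 161×2.5×3.7/((2.5+4.7)(3.7+4.7)) = 24.624 kPa
Final effective stress: σ'_f = σ'_0 + Δσ = 55.52 + 24.624 = 80.144 kPa.
Normally consolidated clay, so the full stress increment lies on the virgin compression line:
S_c = C_c·H/(1+e₀)·log₁₀(σ'_f/σ'_0) = 0.2×5.4/(1+1.23)×log₁₀(80.144/55.52)
    = 0.4843 × 0.15942 = 0.07721 m

S_c ≈ 77.2 mm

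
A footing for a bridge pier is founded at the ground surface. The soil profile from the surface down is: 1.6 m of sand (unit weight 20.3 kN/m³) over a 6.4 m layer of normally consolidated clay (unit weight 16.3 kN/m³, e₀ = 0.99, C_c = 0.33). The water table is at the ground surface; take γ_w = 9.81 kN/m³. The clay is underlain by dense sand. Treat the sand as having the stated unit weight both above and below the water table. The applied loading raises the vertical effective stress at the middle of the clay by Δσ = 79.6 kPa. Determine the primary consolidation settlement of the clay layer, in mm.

S_c ≈ 524 mm

Mid-depth of clay below the ground surface: z = 1.6 + 6.4/2 = 4.8 m.
Total vertical stress at mid-clay: σ_v = 20.3×1.6 + 16.3×3.2 = 84.64 kPa.
Pore pressure: u = 9.81×(4.8 − 0) = 47.088 kPa.
Initial effective stress: σ'_0 = σ_v − u = 84.64 − 47.088 = 37.552 kPa.
Final effective stress: σ'_f = σ'_0 + Δσ = 37.552 + 79.6 = 117.15 kPa.
Normally consolidated clay, so the full stress increment lies on the virgin compression line:
S_c = C_c·H/(1+e₀)·log₁₀(σ'_f/σ'_0) = 0.33×6.4/(1+0.99)×log₁₀(117.15/37.552)
    = 1.0613 × 0.49411 = 0.5244 m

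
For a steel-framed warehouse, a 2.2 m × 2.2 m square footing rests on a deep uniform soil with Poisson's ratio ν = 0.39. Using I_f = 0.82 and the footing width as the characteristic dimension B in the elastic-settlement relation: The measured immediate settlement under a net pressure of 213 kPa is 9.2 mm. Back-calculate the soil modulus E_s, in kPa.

S_e = q·B·(1−ν²)/E_s · I_f  ⇒  E_s = q·B·(1−ν²)·I_f / S_e.
E_s = 213 × 2.2 × 0.8479 × 0.82 / 0.0092 = 35410 kPa

E_s ≈ 35400 kPa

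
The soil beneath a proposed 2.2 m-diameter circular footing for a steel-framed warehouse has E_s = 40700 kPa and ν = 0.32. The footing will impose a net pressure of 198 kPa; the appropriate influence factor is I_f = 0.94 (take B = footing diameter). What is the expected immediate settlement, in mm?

Immediate (elastic) settlement: S_e = q·B·(1−ν²)/E_s · I_f.
S_e = 198 × 2.2 × (1 − 0.32²) / 40700 × 0.94
    = 198 × 2.2 × 0.8976 / 40700 × 0.94
    = 0.00903 m = 9.03 mm

S_e ≈ 9.03 mm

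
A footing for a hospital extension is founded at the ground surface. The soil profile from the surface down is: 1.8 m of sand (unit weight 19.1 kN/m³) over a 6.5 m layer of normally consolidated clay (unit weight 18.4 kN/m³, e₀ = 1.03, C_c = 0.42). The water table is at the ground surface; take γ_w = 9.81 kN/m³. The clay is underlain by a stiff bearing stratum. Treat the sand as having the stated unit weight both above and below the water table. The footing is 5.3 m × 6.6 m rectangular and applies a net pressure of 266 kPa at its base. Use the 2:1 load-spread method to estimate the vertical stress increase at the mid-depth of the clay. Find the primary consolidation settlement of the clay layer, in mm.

S_c ≈ 586 mm

Mid-depth of clay below the ground surface: z = 1.8 + 6.5/2 = 5.05 m.
Total vertical stress at mid-clay: σ_v = 19.1×1.8 + 18.4×3.25 = 94.18 kPa.
Pore pressure: u = 9.81×(5.05 − 0) = 49.541 kPa.
Initial effective stress: σ'_0 = σ_v − u = 94.18 − 49.541 = 44.639 kPa.
Stress increase at mid-clay by the 2:1 spreading method:
Δσ = qBL/((B+z)(L+z)) = 266×5.3×6.6/((5.3+5.05)(6.6+5.05)) = 77.168 kPa
Final effective stress: σ'_f = σ'_0 + Δσ = 44.639 + 77.168 = 121.81 kPa.
Normally consolidated clay, so the full stress increment lies on the virgin compression line:
S_c = C_c·H/(1+e₀)·log₁₀(σ'_f/σ'_0) = 0.42×6.5/(1+1.03)×log₁₀(121.81/44.639)
    = 1.3448 × 0.43597 = 0.5863 m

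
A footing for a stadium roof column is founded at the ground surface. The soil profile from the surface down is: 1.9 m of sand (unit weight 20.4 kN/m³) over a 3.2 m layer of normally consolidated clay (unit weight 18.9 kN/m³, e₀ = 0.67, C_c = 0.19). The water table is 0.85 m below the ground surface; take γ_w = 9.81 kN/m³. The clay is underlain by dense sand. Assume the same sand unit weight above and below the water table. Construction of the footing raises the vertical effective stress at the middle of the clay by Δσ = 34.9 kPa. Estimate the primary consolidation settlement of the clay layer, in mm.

Mid-depth of clay below the ground surface: z = 1.9 + 3.2/2 = 3.5 m.
Total vertical stress at mid-clay: σ_v = 20.4×1.9 + 18.9×1.6 = 69 kPa.
Pore pressure: u = 9.81×(3.5 − 0.85) = 25.997 kPa.
Initial effective stress: σ'_0 = σ_v − u = 69 − 25.997 = 43.003 kPa.
Final effective stress: σ'_f = σ'_0 + Δσ = 43.003 + 34.9 = 77.903 kPa.
Normally consolidated clay, so the full stress increment lies on the virgin compression line:
S_c = C_c·H/(1+e₀)·log₁₀(σ'_f/σ'_0) = 0.19×3.2/(1+0.67)×log₁₀(77.903/43.003)
    = 0.36407 × 0.25806 = 0.09395 m

S_c ≈ 94 mm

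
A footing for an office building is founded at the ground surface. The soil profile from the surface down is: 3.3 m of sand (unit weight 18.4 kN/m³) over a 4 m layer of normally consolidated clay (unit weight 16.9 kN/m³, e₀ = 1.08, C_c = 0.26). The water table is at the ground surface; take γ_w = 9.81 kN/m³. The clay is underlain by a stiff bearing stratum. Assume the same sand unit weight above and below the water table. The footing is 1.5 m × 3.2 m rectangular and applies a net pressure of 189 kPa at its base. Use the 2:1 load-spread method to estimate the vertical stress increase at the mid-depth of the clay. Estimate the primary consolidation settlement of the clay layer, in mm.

Mid-depth of clay below the ground surface: z = 3.3 + 4/2 = 5.3 m.
Total vertical stress at mid-clay: σ_v = 18.4×3.3 + 16.9×2 = 94.52 kPa.
Pore pressure: u = 9.81×(5.3 − 0) = 51.993 kPa.
Initial effective stress: σ'_0 = σ_v − u = 94.52 − 51.993 = 42.527 kPa.
Stress increase at mid-clay by the 2:1 spreading method:
Δσ = qBL/((B+z)(L+z)) = 189×1.5×3.2/((1.5+5.3)(3.2+5.3)) = 15.696 kPa
Final effective stress: σ'_f = σ'_0 + Δσ = 42.527 + 15.696 = 58.223 kPa.
Normally consolidated clay, so the full stress increment lies on the virgin compression line:
S_c = C_c·H/(1+e₀)·log₁₀(σ'_f/σ'_0) = 0.26×4/(1+1.08)×log₁₀(58.223/42.527)
    = 0.5 × 0.13643 = 0.06821 m

S_c ≈ 68.2 mm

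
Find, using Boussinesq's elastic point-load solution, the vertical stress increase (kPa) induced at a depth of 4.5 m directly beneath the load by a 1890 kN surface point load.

Δσ_z ≈ 44.6 kPa

Boussinesq vertical stress below a point load on an elastic half-space:
Δσ_z = 3P/(2πz²) · [1 + (r/z)²]^(−5/2)
r/z = 0/4.5 = 0; [1+(r/z)²]^(−5/2) = 1.
Δσ_z = 3×1890/(2π×4.5²) × 1 = 44.563 × 1 = 44.56 kPa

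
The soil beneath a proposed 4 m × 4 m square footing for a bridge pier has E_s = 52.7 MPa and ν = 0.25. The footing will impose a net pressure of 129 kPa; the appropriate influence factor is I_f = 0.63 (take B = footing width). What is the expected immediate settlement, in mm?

S_e ≈ 5.78 mm

Immediate (elastic) settlement: S_e = q·B·(1−ν²)/E_s · I_f.
E_s = 52.7 MPa = 52700 kPa.
S_e = 129 × 4 × (1 − 0.25²) / 52700 × 0.63
    = 129 × 4 × 0.9375 / 52700 × 0.63
    = 0.005783 m = 5.783 mm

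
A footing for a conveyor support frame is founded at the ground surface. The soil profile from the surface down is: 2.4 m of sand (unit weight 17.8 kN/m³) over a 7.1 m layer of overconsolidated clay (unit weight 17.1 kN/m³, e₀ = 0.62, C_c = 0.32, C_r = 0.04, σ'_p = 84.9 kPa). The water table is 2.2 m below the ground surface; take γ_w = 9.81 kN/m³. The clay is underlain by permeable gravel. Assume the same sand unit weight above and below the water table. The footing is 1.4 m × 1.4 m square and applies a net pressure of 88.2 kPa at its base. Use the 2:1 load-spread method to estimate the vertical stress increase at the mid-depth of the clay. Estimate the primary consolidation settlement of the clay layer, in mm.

S_c ≈ 3.57 mm

Mid-depth of clay below the ground surface: z = 2.4 + 7.1/2 = 5.95 m.
Total vertical stress at mid-clay: σ_v = 17.8×2.4 + 17.1×3.55 = 103.43 kPa.
Pore pressure: u = 9.81×(5.95 − 2.2) = 36.788 kPa.
Initial effective stress: σ'_0 = σ_v − u = 103.43 − 36.788 = 66.642 kPa.
Stress increase at mid-clay by the 2:1 spreading method:
Δσ = qBL/((B+z)(L+z)) = 88.2×1.4×1.4/((1.4+5.95)(1.4+5.95)) = 3.2 kPa
Final effective stress: σ'_f = 66.642 + 3.2 = 69.842 kPa.
σ'_f = 69.842 ≤ σ'_p = 84.9 kPa, so the clay remains overconsolidated and only the recompression index applies:
S_c = C_r·H/(1+e₀)·log₁₀(σ'_f/σ'_0) = 0.04×7.1/1.62×log₁₀(69.842/66.642)
    = 0.17531 × 0.020369 = 0.003571 m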